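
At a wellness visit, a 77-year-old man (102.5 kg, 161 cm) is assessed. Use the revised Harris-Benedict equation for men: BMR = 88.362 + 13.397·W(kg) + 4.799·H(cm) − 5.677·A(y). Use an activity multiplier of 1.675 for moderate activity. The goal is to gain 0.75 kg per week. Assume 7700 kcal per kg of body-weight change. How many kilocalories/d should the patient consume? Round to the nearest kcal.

Harris-Benedict: BMR = 88.362 + 13.397(102.5) + 4.799(161) − 5.677(77) = 1797.0645 kcal/day.
TEE = 1797.0645 × 1.675 = 3010.083 kcal/day.
Required daily surplus = 0.75 × 7700 ÷ 7 = 825 kcal/day.
Target intake = 3010.083 + 825 = 3835.083 kcal/day.

3835 kilocalories/d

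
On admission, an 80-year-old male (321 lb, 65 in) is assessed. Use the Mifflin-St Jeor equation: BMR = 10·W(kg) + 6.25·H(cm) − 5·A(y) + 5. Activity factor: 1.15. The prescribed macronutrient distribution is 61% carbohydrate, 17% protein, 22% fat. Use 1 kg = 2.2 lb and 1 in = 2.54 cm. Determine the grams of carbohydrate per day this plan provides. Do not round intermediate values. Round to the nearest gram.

Convert to metric: weight = 321 ÷ 2.2 = 145.9091 kg; height = 65 × 2.54 = 165.1 cm.
Mifflin-St Jeor (male): BMR = 10(145.9091) + 6.25(165.1) − 5(80) + 5 = 1459.0909 + 1031.875 − 400 + 5 = 2095.9659 kcal/day.
TEE = 2095.9659 × 1.15 = 2410.3608 kcal/day.
Carbohydrate energy = 61% × 2410.3608 = 1470.3201 kcal.
Carbohydrate = 1470.3201 ÷ 4 kcal/g = 367.58 g.

368 g/day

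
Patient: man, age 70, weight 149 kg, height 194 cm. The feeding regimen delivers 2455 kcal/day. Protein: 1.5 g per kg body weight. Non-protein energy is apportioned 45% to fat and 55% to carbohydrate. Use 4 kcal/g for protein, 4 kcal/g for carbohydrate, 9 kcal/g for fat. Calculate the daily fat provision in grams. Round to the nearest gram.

78 g/day

Protein = 1.5 × 149 = 223.5 g → 223.5 × 4 = 894 kcal.
Non-protein calories = 2455 − 894 = 1561 kcal.
Fat: 45% × 1561 = 702.45 kcal; carbohydrate: 858.55 kcal.
Fat: 702.45 kcal ÷ 9 kcal/g = 78.05 g.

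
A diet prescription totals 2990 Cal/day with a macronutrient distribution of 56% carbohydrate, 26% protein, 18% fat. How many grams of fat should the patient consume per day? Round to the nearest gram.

Fat energy = 18% × 2990 = 538.2 kcal.
At 9 kcal/g: 538.2 ÷ 9 = 59.8 g.

60 g/day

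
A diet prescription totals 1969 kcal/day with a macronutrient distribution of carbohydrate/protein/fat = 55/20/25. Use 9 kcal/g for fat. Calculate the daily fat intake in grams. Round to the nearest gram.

55 g/day

Fat energy = 25% × 1969 = 492.25 kcal.
At 9 kcal/g: 492.25 ÷ 9 = 54.6944 g.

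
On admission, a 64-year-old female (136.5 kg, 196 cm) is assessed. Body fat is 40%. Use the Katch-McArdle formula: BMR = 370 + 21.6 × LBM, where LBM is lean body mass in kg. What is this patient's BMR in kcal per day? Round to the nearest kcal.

2139 kcal per day

LBM = 136.5 × (1 − 0.4) = 81.9 kg. Katch-McArdle: BMR = 370 + 21.6 × 81.9 = 2139.04 kcal/day.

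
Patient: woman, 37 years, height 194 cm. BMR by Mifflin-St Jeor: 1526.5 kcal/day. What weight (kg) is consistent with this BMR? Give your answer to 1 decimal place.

1526.5 = 10·W + 6.25(194) − 5(37) − 161
10·W = 1526.5 − 866.5 = 660, so W = 66 kg.

66.0 kg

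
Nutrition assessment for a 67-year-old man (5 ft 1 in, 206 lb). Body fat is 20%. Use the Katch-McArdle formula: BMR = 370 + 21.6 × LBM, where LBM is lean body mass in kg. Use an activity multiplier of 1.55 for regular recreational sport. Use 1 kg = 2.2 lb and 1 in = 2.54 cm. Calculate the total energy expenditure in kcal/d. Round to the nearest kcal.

Convert to metric: weight = 206 ÷ 2.2 = 93.6364 kg; height = (5×12 + 1) × 2.54 = 61 × 2.54 = 154.94 cm.
LBM = 93.6364 × (1 − 0.2) = 74.9091 kg. Katch-McArdle: BMR = 370 + 21.6 × 74.9091 = 1988.0364 kcal/day.
TEE = BMR × activity factor = 1988.0364 × 1.55 = 3081.4564 kcal/day.

3081 kcal/d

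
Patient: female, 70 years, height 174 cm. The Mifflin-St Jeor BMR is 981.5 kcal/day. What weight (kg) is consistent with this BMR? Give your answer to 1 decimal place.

981.5 = 10·W + 6.25(174) − 5(70) − 161
10·W = 981.5 − 576.5 = 405, so W = 40.5 kg.

40.5 kg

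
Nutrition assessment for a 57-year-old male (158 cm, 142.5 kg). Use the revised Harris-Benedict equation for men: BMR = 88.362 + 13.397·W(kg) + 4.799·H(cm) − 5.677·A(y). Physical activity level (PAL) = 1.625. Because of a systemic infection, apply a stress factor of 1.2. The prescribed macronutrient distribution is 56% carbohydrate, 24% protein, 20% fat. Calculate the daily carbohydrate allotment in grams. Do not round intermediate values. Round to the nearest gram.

Harris-Benedict: BMR = 88.362 + 13.397(142.5) + 4.799(158) − 5.677(57) = 2432.0875 kcal/day.
TEE = 2432.0875 × 1.625 = 3952.1422 kcal/day.
With stress factor 1.2: 3952.1422 × 1.2 = 4742.5706 kcal/day.
Carbohydrate energy = 56% × 4742.5706 = 2655.8396 kcal.
Carbohydrate = 2655.8396 ÷ 4 kcal/g = 663.9599 g.

664 g/day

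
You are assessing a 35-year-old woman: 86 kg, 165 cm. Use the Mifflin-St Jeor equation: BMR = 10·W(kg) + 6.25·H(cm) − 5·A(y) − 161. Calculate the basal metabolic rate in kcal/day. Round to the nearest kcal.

1555 kcal/day

Mifflin-St Jeor (female): BMR = 10(86) + 6.25(165) − 5(35) − 161 = 860 + 1031.25 − 175 − 161 = 1555.25 kcal/day.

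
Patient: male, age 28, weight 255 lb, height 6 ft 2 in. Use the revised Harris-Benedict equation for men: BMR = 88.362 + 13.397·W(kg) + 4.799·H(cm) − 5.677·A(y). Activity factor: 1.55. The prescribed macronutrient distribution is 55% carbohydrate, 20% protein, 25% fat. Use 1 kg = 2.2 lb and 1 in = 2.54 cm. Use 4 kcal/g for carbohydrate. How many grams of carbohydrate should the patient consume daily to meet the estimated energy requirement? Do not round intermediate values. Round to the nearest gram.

Convert to metric: weight = 255 ÷ 2.2 = 115.9091 kg; height = (6×12 + 2) × 2.54 = 74 × 2.54 = 187.96 cm.
Harris-Benedict: BMR = 88.362 + 13.397(115.9091) + 4.799(187.96) − 5.677(28) = 2384.2601 kcal/day.
TEE = 2384.2601 × 1.55 = 3695.6032 kcal/day.
Carbohydrate energy = 55% × 3695.6032 = 2032.5818 kcal.
Carbohydrate = 2032.5818 ÷ 4 kcal/g = 508.1454 g.

508 g/day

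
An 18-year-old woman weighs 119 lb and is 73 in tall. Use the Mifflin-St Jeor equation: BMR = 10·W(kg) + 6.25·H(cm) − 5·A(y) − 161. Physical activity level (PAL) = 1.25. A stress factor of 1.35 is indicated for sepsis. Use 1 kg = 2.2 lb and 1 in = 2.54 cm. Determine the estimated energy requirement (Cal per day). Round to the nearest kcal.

Convert to metric: weight = 119 ÷ 2.2 = 54.0909 kg; height = 73 × 2.54 = 185.42 cm.
Mifflin-St Jeor (female): BMR = 10(54.0909) + 6.25(185.42) − 5(18) − 161 = 540.9091 + 1158.875 − 90 − 161 = 1448.7841 kcal/day.
TEE = BMR × activity factor = 1448.7841 × 1.25 = 1810.9801 kcal/day.
Apply stress factor: 1810.9801 × 1.35 = 2444.8232 kcal/day.

2445 Cal per day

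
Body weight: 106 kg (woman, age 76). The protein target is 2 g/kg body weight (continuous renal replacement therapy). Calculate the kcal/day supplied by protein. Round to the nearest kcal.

Protein = 2 g/kg × 106 kg = 212 g/day.
Protein energy = 212 g × 4 kcal/g = 848 kcal/day.

848 kcal/day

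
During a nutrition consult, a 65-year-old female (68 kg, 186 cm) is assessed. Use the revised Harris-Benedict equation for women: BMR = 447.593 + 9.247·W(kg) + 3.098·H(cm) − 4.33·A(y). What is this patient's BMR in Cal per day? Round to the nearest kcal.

1371 Cal per day

Harris-Benedict: BMR = 447.593 + 9.247(68) + 3.098(186) − 4.33(65) = 1371.167 kcal/day.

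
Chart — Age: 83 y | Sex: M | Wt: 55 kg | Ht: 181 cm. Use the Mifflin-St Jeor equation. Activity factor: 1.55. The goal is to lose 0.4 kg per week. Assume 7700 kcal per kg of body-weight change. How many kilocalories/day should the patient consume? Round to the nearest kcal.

Mifflin-St Jeor (male): BMR = 10(55) + 6.25(181) − 5(83) + 5 = 550 + 1131.25 − 415 + 5 = 1271.25 kcal/day.
TEE = 1271.25 × 1.55 = 1970.4375 kcal/day.
Required daily deficit = 0.4 × 7700 ÷ 7 = 440 kcal/day.
Target intake = 1970.4375 − 440 = 1530.4375 kcal/day.

1530 kilocalories/day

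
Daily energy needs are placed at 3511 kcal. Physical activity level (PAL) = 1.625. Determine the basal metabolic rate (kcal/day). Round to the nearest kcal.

2161 kcal/day

BMR = TEE ÷ activity factor = 3511 ÷ 1.625 = 2160.6154 kcal/day.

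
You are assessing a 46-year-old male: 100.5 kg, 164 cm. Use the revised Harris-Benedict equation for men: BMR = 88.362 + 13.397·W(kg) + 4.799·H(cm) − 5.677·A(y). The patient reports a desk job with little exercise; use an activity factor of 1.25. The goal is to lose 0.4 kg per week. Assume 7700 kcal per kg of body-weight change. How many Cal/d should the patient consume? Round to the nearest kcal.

Harris-Benedict: BMR = 88.362 + 13.397(100.5) + 4.799(164) − 5.677(46) = 1960.6545 kcal/day.
TEE = 1960.6545 × 1.25 = 2450.8181 kcal/day.
Required daily deficit = 0.4 × 7700 ÷ 7 = 440 kcal/day.
Target intake = 2450.8181 − 440 = 2010.8181 kcal/day.

2011 Cal/d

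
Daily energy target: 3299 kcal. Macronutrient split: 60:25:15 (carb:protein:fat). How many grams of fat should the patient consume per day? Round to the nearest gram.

55 g/day

Fat energy = 15% × 3299 = 494.85 kcal.
At 9 kcal/g: 494.85 ÷ 9 = 54.9833 g.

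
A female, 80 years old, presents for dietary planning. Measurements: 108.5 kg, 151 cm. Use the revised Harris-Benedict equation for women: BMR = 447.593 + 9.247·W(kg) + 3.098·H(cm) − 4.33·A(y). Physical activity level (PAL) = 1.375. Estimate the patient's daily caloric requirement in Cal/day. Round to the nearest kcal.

Harris-Benedict: BMR = 447.593 + 9.247(108.5) + 3.098(151) − 4.33(80) = 1572.2905 kcal/day.
TEE = BMR × activity factor = 1572.2905 × 1.375 = 2161.8994 kcal/day.

2162 Cal/day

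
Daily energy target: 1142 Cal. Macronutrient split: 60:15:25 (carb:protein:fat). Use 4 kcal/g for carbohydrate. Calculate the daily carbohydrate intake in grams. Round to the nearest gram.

Carbohydrate energy = 60% × 1142 = 685.2 kcal.
At 4 kcal/g: 685.2 ÷ 4 = 171.3 g.

171 g/day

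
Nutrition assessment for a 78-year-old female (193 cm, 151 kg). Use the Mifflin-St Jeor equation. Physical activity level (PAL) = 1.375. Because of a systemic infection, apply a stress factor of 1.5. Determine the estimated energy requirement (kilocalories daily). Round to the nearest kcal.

Mifflin-St Jeor (female): BMR = 10(151) + 6.25(193) − 5(78) − 161 = 1510 + 1206.25 − 390 − 161 = 2165.25 kcal/day.
TEE = BMR × activity factor = 2165.25 × 1.375 = 2977.2188 kcal/day.
Apply stress factor: 2977.2188 × 1.5 = 4465.8281 kcal/day.

4466 kilocalories daily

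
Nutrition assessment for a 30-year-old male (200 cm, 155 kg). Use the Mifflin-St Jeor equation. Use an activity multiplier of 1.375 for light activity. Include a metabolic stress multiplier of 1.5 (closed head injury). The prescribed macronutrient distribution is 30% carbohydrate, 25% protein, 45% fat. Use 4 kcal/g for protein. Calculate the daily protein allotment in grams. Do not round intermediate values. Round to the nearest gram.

Mifflin-St Jeor (male): BMR = 10(155) + 6.25(200) − 5(30) + 5 = 1550 + 1250 − 150 + 5 = 2655 kcal/day.
TEE = 2655 × 1.375 = 3650.625 kcal/day.
With stress factor 1.5: 3650.625 × 1.5 = 5475.9375 kcal/day.
Protein energy = 25% × 5475.9375 = 1368.9844 kcal.
Protein = 1368.9844 ÷ 4 kcal/g = 342.2461 g.

342 g/day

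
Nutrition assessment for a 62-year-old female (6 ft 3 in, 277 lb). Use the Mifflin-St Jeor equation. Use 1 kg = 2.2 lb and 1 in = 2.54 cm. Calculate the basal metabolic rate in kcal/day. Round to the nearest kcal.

1979 kcal/day

Convert to metric: weight = 277 ÷ 2.2 = 125.9091 kg; height = (6×12 + 3) × 2.54 = 75 × 2.54 = 190.5 cm.
Mifflin-St Jeor (female): BMR = 10(125.9091) + 6.25(190.5) − 5(62) − 161 = 1259.0909 + 1190.625 − 310 − 161 = 1978.7159 kcal/day.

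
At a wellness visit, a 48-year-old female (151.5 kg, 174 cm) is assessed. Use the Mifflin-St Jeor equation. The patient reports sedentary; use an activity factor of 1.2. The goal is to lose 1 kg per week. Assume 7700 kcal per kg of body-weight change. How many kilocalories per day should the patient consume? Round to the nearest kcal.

1542 kilocalories per day

Mifflin-St Jeor (female): BMR = 10(151.5) + 6.25(174) − 5(48) − 161 = 1515 + 1087.5 − 240 − 161 = 2201.5 kcal/day.
TEE = 2201.5 × 1.2 = 2641.8 kcal/day.
Required daily deficit = 1 × 7700 ÷ 7 = 1100 kcal/day.
Target intake = 2641.8 − 1100 = 1541.8 kcal/day.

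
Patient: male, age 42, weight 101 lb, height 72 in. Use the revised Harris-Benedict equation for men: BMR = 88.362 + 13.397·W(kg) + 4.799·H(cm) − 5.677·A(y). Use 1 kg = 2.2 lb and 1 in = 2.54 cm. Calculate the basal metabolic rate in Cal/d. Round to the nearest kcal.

1343 Cal/d

Convert to metric: weight = 101 ÷ 2.2 = 45.9091 kg; height = 72 × 2.54 = 182.88 cm.
Harris-Benedict: BMR = 88.362 + 13.397(45.9091) + 4.799(182.88) − 5.677(42) = 1342.6132 kcal/day.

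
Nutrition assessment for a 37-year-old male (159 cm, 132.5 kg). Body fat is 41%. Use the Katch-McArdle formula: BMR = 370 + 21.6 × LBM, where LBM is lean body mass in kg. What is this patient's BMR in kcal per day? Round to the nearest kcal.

2059 kcal per day

LBM = 132.5 × (1 − 0.41) = 78.175 kg. Katch-McArdle: BMR = 370 + 21.6 × 78.175 = 2058.58 kcal/day.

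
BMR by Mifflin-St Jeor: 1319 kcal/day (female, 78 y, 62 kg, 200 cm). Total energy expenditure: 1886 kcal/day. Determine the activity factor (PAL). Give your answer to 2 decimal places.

1.43

Activity factor = TEE ÷ BMR = 1886 ÷ 1319 = 1.43.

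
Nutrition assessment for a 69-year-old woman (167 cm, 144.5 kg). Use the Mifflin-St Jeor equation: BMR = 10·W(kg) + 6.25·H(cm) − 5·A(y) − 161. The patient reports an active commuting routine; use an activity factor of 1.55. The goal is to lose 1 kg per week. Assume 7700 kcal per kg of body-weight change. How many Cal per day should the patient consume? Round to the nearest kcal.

Mifflin-St Jeor (female): BMR = 10(144.5) + 6.25(167) − 5(69) − 161 = 1445 + 1043.75 − 345 − 161 = 1982.75 kcal/day.
TEE = 1982.75 × 1.55 = 3073.2625 kcal/day.
Required daily deficit = 1 × 7700 ÷ 7 = 1100 kcal/day.
Target intake = 3073.2625 − 1100 = 1973.2625 kcal/day.

1973 Cal per day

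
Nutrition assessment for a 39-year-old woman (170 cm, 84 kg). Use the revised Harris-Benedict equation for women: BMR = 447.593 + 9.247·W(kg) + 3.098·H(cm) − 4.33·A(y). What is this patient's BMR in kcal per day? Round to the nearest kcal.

Harris-Benedict: BMR = 447.593 + 9.247(84) + 3.098(170) − 4.33(39) = 1582.131 kcal/day.

1582 kcal per day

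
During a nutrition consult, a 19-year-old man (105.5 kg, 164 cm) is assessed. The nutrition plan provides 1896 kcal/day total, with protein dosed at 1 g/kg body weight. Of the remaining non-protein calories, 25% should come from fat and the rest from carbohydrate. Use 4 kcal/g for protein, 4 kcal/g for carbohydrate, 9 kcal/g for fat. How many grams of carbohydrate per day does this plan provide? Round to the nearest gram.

276 g/day

Protein = 1 × 105.5 = 105.5 g → 105.5 × 4 = 422 kcal.
Non-protein calories = 1896 − 422 = 1474 kcal.
Fat: 25% × 1474 = 368.5 kcal; carbohydrate: 1105.5 kcal.
Carbohydrate: 1105.5 kcal ÷ 4 kcal/g = 276.375 g.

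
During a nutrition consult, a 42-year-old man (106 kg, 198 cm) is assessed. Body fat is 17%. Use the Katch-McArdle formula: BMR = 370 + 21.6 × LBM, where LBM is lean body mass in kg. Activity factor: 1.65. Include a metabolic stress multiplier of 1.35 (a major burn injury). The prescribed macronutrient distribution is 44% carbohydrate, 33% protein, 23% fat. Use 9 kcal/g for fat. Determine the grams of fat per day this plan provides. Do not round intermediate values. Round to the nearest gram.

LBM = 106 × (1 − 0.17) = 87.98 kg. Katch-McArdle: BMR = 370 + 21.6 × 87.98 = 2270.368 kcal/day.
TEE = 2270.368 × 1.65 = 3746.1072 kcal/day.
With stress factor 1.35: 3746.1072 × 1.35 = 5057.2447 kcal/day.
Fat energy = 23% × 5057.2447 = 1163.1663 kcal.
Fat = 1163.1663 ÷ 9 kcal/g = 129.2407 g.

129 g/day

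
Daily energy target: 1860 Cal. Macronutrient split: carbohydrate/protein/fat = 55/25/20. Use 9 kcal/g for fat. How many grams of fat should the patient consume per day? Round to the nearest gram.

Fat energy = 20% × 1860 = 372 kcal.
At 9 kcal/g: 372 ÷ 9 = 41.3333 g.

41 g/day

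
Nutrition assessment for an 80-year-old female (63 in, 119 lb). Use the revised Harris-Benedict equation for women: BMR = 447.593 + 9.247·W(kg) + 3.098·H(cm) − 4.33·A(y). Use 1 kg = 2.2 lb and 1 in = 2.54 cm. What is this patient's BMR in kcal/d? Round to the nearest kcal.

Convert to metric: weight = 119 ÷ 2.2 = 54.0909 kg; height = 63 × 2.54 = 160.02 cm.
Harris-Benedict: BMR = 447.593 + 9.247(54.0909) + 3.098(160.02) − 4.33(80) = 1097.1136 kcal/day.

1097 kcal/d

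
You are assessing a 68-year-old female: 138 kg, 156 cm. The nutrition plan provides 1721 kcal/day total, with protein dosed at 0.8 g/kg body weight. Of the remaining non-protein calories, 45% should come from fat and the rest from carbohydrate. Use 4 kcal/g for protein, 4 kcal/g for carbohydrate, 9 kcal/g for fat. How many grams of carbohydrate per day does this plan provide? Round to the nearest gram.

Protein = 0.8 × 138 = 110.4 g → 110.4 × 4 = 441.6 kcal.
Non-protein calories = 1721 − 441.6 = 1279.4 kcal.
Fat: 45% × 1279.4 = 575.73 kcal; carbohydrate: 703.67 kcal.
Carbohydrate: 703.67 kcal ÷ 4 kcal/g = 175.9175 g.

176 g/day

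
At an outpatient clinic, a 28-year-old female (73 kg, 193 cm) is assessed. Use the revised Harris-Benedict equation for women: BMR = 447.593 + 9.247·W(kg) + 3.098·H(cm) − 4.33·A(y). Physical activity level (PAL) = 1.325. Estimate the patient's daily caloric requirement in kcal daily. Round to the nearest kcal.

Harris-Benedict: BMR = 447.593 + 9.247(73) + 3.098(193) − 4.33(28) = 1599.298 kcal/day.
TEE = BMR × activity factor = 1599.298 × 1.325 = 2119.0699 kcal/day.

2119 kcal daily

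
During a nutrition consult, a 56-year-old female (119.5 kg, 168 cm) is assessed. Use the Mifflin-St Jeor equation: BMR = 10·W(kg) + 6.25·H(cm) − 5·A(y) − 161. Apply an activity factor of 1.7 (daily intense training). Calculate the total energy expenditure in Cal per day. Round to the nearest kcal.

3067 Cal per day

Mifflin-St Jeor (female): BMR = 10(119.5) + 6.25(168) − 5(56) − 161 = 1195 + 1050 − 280 − 161 = 1804 kcal/day.
TEE = BMR × activity factor = 1804 × 1.7 = 3066.8 kcal/day.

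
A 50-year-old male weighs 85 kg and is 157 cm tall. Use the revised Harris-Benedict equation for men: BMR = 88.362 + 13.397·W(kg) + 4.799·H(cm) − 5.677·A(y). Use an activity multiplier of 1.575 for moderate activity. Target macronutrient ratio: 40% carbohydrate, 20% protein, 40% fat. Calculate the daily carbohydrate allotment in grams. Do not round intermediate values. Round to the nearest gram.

267 g/day

Harris-Benedict: BMR = 88.362 + 13.397(85) + 4.799(157) − 5.677(50) = 1696.7 kcal/day.
TEE = 1696.7 × 1.575 = 2672.3025 kcal/day.
Carbohydrate energy = 40% × 2672.3025 = 1068.921 kcal.
Carbohydrate = 1068.921 ÷ 4 kcal/g = 267.2303 g.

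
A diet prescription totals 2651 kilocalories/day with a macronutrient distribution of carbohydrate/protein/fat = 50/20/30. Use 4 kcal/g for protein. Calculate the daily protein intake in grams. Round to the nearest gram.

133 g/day

Protein energy = 20% × 2651 = 530.2 kcal.
At 4 kcal/g: 530.2 ÷ 4 = 132.55 g.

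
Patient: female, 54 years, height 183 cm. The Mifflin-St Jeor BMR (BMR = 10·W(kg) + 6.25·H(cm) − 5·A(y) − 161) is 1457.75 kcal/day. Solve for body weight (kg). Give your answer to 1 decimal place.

74.5 kg

1457.75 = 10·W + 6.25(183) − 5(54) − 161
10·W = 1457.75 − 712.75 = 745, so W = 74.5 kg.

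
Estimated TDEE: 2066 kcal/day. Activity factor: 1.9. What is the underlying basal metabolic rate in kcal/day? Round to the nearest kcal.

1087 kcal/day

BMR = TEE ÷ activity factor = 2066 ÷ 1.9 = 1087.3684 kcal/day.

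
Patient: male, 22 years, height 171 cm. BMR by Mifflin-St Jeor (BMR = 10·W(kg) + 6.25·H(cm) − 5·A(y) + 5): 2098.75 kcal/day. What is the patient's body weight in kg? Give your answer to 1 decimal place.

113.5 kg

2098.75 = 10·W + 6.25(171) − 5(22) + 5
10·W = 2098.75 − 963.75 = 1135, so W = 113.5 kg.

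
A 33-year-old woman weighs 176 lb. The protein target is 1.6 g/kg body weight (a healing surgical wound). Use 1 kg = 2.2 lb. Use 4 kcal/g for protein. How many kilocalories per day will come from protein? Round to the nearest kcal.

Weight in kg = 176 ÷ 2.2 = 80 kg.
Protein = 1.6 g/kg × 80 kg = 128 g/day.
Protein energy = 128 g × 4 kcal/g = 512 kcal/day.

512 kcal/day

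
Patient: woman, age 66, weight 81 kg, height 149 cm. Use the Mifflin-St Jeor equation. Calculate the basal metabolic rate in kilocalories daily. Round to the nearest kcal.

Mifflin-St Jeor (female): BMR = 10(81) + 6.25(149) − 5(66) − 161 = 810 + 931.25 − 330 − 161 = 1250.25 kcal/day.

1250 kilocalories daily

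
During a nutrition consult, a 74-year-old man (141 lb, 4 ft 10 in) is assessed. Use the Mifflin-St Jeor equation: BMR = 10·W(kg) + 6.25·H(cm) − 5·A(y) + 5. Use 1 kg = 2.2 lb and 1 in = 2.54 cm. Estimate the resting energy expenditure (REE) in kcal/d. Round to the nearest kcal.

1197 kcal/d

Convert to metric: weight = 141 ÷ 2.2 = 64.0909 kg; height = (4×12 + 10) × 2.54 = 58 × 2.54 = 147.32 cm.
Mifflin-St Jeor (male): BMR = 10(64.0909) + 6.25(147.32) − 5(74) + 5 = 640.9091 + 920.75 − 370 + 5 = 1196.6591 kcal/day.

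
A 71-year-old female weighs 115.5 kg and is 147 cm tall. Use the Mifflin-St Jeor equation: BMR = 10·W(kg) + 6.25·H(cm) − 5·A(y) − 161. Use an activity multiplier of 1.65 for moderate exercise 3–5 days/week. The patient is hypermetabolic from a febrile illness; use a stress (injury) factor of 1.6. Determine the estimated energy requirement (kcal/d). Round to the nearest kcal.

4112 kcal/d

Mifflin-St Jeor (female): BMR = 10(115.5) + 6.25(147) − 5(71) − 161 = 1155 + 918.75 − 355 − 161 = 1557.75 kcal/day.
TEE = BMR × activity factor = 1557.75 × 1.65 = 2570.2875 kcal/day.
Apply stress factor: 2570.2875 × 1.6 = 4112.46 kcal/day.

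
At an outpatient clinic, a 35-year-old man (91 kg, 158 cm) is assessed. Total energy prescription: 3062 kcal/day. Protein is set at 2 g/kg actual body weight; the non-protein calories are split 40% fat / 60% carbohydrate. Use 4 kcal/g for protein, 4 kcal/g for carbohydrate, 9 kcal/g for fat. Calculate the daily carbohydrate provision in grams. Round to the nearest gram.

Protein = 2 × 91 = 182 g → 182 × 4 = 728 kcal.
Non-protein calories = 3062 − 728 = 2334 kcal.
Fat: 40% × 2334 = 933.6 kcal; carbohydrate: 1400.4 kcal.
Carbohydrate: 1400.4 kcal ÷ 4 kcal/g = 350.1 g.

350 g/day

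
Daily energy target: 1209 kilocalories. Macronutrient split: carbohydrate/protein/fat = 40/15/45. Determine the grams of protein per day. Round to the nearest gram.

Protein energy = 15% × 1209 = 181.35 kcal.
At 4 kcal/g: 181.35 ÷ 4 = 45.3375 g.

45 g/day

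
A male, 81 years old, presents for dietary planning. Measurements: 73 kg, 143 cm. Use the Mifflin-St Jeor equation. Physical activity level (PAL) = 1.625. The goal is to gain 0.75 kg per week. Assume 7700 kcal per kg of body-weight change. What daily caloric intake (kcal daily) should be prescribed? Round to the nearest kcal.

2814 kcal daily

Mifflin-St Jeor (male): BMR = 10(73) + 6.25(143) − 5(81) + 5 = 730 + 893.75 − 405 + 5 = 1223.75 kcal/day.
TEE = 1223.75 × 1.625 = 1988.5938 kcal/day.
Required daily surplus = 0.75 × 7700 ÷ 7 = 825 kcal/day.
Target intake = 1988.5938 + 825 = 2813.5938 kcal/day.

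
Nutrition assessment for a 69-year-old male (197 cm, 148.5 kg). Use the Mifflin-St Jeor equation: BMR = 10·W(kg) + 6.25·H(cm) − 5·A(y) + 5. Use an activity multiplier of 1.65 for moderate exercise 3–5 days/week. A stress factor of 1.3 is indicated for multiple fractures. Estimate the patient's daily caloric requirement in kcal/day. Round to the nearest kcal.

5097 kcal/day

Mifflin-St Jeor (male): BMR = 10(148.5) + 6.25(197) − 5(69) + 5 = 1485 + 1231.25 − 345 + 5 = 2376.25 kcal/day.
TEE = BMR × activity factor = 2376.25 × 1.65 = 3920.8125 kcal/day.
Apply stress factor: 3920.8125 × 1.3 = 5097.0563 kcal/day.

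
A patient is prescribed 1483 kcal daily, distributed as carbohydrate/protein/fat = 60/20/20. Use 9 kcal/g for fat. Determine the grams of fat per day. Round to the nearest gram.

33 g/day

Fat energy = 20% × 1483 = 296.6 kcal.
At 9 kcal/g: 296.6 ÷ 9 = 32.9556 g.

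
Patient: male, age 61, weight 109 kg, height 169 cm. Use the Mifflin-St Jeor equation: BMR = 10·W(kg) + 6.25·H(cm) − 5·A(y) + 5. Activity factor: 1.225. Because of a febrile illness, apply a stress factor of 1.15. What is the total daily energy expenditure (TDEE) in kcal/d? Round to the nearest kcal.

2601 kcal/d

Mifflin-St Jeor (male): BMR = 10(109) + 6.25(169) − 5(61) + 5 = 1090 + 1056.25 − 305 + 5 = 1846.25 kcal/day.
TEE = BMR × activity factor = 1846.25 × 1.225 = 2261.6563 kcal/day.
Apply stress factor: 2261.6563 × 1.15 = 2600.9047 kcal/day.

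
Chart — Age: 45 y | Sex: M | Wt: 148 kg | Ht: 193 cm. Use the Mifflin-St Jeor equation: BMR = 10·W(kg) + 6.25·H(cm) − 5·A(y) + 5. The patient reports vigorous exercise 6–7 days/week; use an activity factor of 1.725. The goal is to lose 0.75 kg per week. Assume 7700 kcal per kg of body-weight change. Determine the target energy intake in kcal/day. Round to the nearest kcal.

3429 kcal/day

Mifflin-St Jeor (male): BMR = 10(148) + 6.25(193) − 5(45) + 5 = 1480 + 1206.25 − 225 + 5 = 2466.25 kcal/day.
TEE = 2466.25 × 1.725 = 4254.2813 kcal/day.
Required daily deficit = 0.75 × 7700 ÷ 7 = 825 kcal/day.
Target intake = 4254.2813 − 825 = 3429.2813 kcal/day.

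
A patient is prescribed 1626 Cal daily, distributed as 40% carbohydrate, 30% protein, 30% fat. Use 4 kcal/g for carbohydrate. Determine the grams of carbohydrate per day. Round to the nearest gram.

Carbohydrate energy = 40% × 1626 = 650.4 kcal.
At 4 kcal/g: 650.4 ÷ 4 = 162.6 g.

163 g/day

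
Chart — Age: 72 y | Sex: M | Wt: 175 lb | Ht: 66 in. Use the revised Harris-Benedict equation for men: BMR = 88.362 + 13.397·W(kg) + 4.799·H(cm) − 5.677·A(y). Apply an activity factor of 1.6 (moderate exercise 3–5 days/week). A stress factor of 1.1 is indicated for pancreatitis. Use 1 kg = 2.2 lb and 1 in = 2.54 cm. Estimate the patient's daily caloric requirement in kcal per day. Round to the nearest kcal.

2728 kcal per day

Convert to metric: weight = 175 ÷ 2.2 = 79.5455 kg; height = 66 × 2.54 = 167.64 cm.
Harris-Benedict: BMR = 88.362 + 13.397(79.5455) + 4.799(167.64) − 5.677(72) = 1549.7928 kcal/day.
TEE = BMR × activity factor = 1549.7928 × 1.6 = 2479.6685 kcal/day.
Apply stress factor: 2479.6685 × 1.1 = 2727.6354 kcal/day.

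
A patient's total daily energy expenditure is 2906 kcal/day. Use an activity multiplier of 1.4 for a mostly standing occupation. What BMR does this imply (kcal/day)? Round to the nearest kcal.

BMR = TEE ÷ activity factor = 2906 ÷ 1.4 = 2075.7143 kcal/day.

2076 kcal/day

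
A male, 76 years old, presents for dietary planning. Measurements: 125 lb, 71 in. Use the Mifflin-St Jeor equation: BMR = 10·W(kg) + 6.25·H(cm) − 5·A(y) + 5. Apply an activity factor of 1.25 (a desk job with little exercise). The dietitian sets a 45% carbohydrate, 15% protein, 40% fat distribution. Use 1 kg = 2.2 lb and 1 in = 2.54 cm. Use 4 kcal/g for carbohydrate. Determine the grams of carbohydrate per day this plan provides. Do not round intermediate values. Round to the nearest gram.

Convert to metric: weight = 125 ÷ 2.2 = 56.8182 kg; height = 71 × 2.54 = 180.34 cm.
Mifflin-St Jeor (male): BMR = 10(56.8182) + 6.25(180.34) − 5(76) + 5 = 568.1818 + 1127.125 − 380 + 5 = 1320.3068 kcal/day.
TEE = 1320.3068 × 1.25 = 1650.3835 kcal/day.
Carbohydrate energy = 45% × 1650.3835 = 742.6726 kcal.
Carbohydrate = 742.6726 ÷ 4 kcal/g = 185.6681 g.

186 g/day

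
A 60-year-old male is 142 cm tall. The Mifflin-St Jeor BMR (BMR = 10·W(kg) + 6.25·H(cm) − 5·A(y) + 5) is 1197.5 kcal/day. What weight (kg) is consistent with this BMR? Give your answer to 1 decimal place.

60.5 kg

1197.5 = 10·W + 6.25(142) − 5(60) + 5
10·W = 1197.5 − 592.5 = 605, so W = 60.5 kg.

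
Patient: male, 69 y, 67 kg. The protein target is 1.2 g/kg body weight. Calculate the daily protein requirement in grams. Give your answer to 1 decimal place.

80.4 g/day

Protein = 1.2 g/kg × 67 kg = 80.4 g/day.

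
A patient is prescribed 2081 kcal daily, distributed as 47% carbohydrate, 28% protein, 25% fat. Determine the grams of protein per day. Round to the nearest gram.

Protein energy = 28% × 2081 = 582.68 kcal.
At 4 kcal/g: 582.68 ÷ 4 = 145.67 g.

146 g/day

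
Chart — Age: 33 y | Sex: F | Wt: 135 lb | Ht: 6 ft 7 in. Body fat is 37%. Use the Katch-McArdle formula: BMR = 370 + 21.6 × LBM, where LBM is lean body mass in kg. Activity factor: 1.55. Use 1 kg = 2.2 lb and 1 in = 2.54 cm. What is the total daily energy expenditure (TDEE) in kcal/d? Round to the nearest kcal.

Convert to metric: weight = 135 ÷ 2.2 = 61.3636 kg; height = (6×12 + 7) × 2.54 = 79 × 2.54 = 200.66 cm.
LBM = 61.3636 × (1 − 0.37) = 38.6591 kg. Katch-McArdle: BMR = 370 + 21.6 × 38.6591 = 1205.0364 kcal/day.
TEE = BMR × activity factor = 1205.0364 × 1.55 = 1867.8064 kcal/day.

1868 kcal/d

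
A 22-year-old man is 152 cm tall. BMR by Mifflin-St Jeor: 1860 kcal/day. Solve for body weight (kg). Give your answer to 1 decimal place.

101.5 kg

1860 = 10·W + 6.25(152) − 5(22) + 5
10·W = 1860 − 845 = 1015, so W = 101.5 kg.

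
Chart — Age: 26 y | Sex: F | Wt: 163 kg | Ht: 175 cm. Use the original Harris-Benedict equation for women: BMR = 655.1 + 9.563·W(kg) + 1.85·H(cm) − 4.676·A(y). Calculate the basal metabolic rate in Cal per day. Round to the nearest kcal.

Harris-Benedict: BMR = 655.1 + 9.563(163) + 1.85(175) − 4.676(26) = 2416.043 kcal/day.

2416 Cal per day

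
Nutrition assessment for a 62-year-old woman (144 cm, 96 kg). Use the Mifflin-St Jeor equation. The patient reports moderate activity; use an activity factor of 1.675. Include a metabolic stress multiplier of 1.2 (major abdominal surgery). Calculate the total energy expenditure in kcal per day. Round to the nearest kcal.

2792 kcal per day

Mifflin-St Jeor (female): BMR = 10(96) + 6.25(144) − 5(62) − 161 = 960 + 900 − 310 − 161 = 1389 kcal/day.
TEE = BMR × activity factor = 1389 × 1.675 = 2326.575 kcal/day.
Apply stress factor: 2326.575 × 1.2 = 2791.89 kcal/day.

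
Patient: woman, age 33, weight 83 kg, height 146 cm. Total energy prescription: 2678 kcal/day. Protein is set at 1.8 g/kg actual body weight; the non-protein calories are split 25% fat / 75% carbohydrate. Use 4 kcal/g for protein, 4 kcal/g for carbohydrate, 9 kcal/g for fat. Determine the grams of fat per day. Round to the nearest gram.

58 g/day

Protein = 1.8 × 83 = 149.4 g → 149.4 × 4 = 597.6 kcal.
Non-protein calories = 2678 − 597.6 = 2080.4 kcal.
Fat: 25% × 2080.4 = 520.1 kcal; carbohydrate: 1560.3 kcal.
Fat: 520.1 kcal ÷ 9 kcal/g = 57.7889 g.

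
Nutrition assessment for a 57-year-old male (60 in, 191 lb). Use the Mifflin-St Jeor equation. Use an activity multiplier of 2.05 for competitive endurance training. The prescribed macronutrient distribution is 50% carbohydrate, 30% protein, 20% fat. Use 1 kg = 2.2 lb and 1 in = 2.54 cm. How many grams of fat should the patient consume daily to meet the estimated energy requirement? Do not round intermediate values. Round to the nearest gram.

70 g/day

Convert to metric: weight = 191 ÷ 2.2 = 86.8182 kg; height = 60 × 2.54 = 152.4 cm.
Mifflin-St Jeor (male): BMR = 10(86.8182) + 6.25(152.4) − 5(57) + 5 = 868.1818 + 952.5 − 285 + 5 = 1540.6818 kcal/day.
TEE = 1540.6818 × 2.05 = 3158.3977 kcal/day.
Fat energy = 20% × 3158.3977 = 631.6795 kcal.
Fat = 631.6795 ÷ 9 kcal/g = 70.1866 g.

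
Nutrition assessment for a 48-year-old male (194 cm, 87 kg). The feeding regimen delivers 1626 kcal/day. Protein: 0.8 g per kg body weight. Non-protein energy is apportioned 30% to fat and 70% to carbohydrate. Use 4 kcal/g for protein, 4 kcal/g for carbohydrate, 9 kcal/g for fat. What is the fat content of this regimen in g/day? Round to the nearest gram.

Protein = 0.8 × 87 = 69.6 g → 69.6 × 4 = 278.4 kcal.
Non-protein calories = 1626 − 278.4 = 1347.6 kcal.
Fat: 30% × 1347.6 = 404.28 kcal; carbohydrate: 943.32 kcal.
Fat: 404.28 kcal ÷ 9 kcal/g = 44.92 g.

45 g/day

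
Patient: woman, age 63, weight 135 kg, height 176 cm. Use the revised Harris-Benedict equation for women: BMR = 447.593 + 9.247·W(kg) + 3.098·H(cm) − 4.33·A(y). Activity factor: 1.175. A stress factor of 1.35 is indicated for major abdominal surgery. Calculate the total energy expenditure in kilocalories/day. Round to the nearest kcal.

3122 kilocalories/day

Harris-Benedict: BMR = 447.593 + 9.247(135) + 3.098(176) − 4.33(63) = 1968.396 kcal/day.
TEE = BMR × activity factor = 1968.396 × 1.175 = 2312.8653 kcal/day.
Apply stress factor: 2312.8653 × 1.35 = 3122.3682 kcal/day.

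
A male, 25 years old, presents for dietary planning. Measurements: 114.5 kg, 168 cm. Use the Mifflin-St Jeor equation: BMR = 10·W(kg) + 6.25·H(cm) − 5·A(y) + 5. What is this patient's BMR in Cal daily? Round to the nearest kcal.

2075 Cal daily

Mifflin-St Jeor (male): BMR = 10(114.5) + 6.25(168) − 5(25) + 5 = 1145 + 1050 − 125 + 5 = 2075 kcal/day.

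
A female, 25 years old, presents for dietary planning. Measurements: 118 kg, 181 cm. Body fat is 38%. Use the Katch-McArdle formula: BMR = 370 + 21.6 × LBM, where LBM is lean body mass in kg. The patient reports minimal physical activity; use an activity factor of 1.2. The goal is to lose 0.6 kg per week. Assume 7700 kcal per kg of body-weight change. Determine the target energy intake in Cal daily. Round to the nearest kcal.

LBM = 118 × (1 − 0.38) = 73.16 kg. Katch-McArdle: BMR = 370 + 21.6 × 73.16 = 1950.256 kcal/day.
TEE = 1950.256 × 1.2 = 2340.3072 kcal/day.
Required daily deficit = 0.6 × 7700 ÷ 7 = 660 kcal/day.
Target intake = 2340.3072 − 660 = 1680.3072 kcal/day.

1680 Cal daily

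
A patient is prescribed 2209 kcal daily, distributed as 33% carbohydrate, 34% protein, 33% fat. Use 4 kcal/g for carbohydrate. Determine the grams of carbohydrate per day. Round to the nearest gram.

182 g/day

Carbohydrate energy = 33% × 2209 = 728.97 kcal.
At 4 kcal/g: 728.97 ÷ 4 = 182.2425 g.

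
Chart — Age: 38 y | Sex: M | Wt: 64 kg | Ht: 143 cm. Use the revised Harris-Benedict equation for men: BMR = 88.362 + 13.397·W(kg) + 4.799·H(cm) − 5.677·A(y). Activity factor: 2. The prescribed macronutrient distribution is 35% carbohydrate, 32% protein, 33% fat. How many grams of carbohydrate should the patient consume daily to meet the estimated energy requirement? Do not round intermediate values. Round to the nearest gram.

Harris-Benedict: BMR = 88.362 + 13.397(64) + 4.799(143) − 5.677(38) = 1416.301 kcal/day.
TEE = 1416.301 × 2 = 2832.602 kcal/day.
Carbohydrate energy = 35% × 2832.602 = 991.4107 kcal.
Carbohydrate = 991.4107 ÷ 4 kcal/g = 247.8527 g.

248 g/day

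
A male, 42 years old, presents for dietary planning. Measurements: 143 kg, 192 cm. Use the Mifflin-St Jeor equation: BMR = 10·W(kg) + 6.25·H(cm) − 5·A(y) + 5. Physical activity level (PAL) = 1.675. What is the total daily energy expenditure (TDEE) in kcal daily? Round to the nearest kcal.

Mifflin-St Jeor (male): BMR = 10(143) + 6.25(192) − 5(42) + 5 = 1430 + 1200 − 210 + 5 = 2425 kcal/day.
TEE = BMR × activity factor = 2425 × 1.675 = 4061.875 kcal/day.

4062 kcal daily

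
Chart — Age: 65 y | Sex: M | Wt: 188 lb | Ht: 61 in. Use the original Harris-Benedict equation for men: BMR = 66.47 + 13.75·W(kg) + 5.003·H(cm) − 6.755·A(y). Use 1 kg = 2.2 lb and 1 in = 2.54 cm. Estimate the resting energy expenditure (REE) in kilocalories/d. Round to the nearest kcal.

1578 kilocalories/d

Convert to metric: weight = 188 ÷ 2.2 = 85.4545 kg; height = 61 × 2.54 = 154.94 cm.
Harris-Benedict: BMR = 66.47 + 13.75(85.4545) + 5.003(154.94) − 6.755(65) = 1577.5598 kcal/day.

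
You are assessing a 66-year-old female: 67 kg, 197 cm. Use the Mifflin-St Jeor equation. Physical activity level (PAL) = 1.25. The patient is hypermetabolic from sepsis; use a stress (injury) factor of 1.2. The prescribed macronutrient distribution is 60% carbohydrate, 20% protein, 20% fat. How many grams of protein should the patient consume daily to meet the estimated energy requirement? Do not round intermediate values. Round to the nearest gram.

106 g/day

Mifflin-St Jeor (female): BMR = 10(67) + 6.25(197) − 5(66) − 161 = 670 + 1231.25 − 330 − 161 = 1410.25 kcal/day.
TEE = 1410.25 × 1.25 = 1762.8125 kcal/day.
With stress factor 1.2: 1762.8125 × 1.2 = 2115.375 kcal/day.
Protein energy = 20% × 2115.375 = 423.075 kcal.
Protein = 423.075 ÷ 4 kcal/g = 105.7688 g.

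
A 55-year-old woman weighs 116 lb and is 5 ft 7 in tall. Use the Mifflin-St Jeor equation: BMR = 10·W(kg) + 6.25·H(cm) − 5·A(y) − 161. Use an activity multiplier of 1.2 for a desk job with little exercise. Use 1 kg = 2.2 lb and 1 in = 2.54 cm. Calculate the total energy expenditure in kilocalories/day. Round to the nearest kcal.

Convert to metric: weight = 116 ÷ 2.2 = 52.7273 kg; height = (5×12 + 7) × 2.54 = 67 × 2.54 = 170.18 cm.
Mifflin-St Jeor (female): BMR = 10(52.7273) + 6.25(170.18) − 5(55) − 161 = 527.2727 + 1063.625 − 275 − 161 = 1154.8977 kcal/day.
TEE = BMR × activity factor = 1154.8977 × 1.2 = 1385.8773 kcal/day.

1386 kilocalories/day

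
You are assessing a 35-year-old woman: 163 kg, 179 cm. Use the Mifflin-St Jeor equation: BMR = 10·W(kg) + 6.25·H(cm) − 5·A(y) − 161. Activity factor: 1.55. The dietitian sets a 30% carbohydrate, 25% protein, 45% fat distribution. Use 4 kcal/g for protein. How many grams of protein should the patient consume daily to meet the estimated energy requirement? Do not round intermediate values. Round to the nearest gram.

Mifflin-St Jeor (female): BMR = 10(163) + 6.25(179) − 5(35) − 161 = 1630 + 1118.75 − 175 − 161 = 2412.75 kcal/day.
TEE = 2412.75 × 1.55 = 3739.7625 kcal/day.
Protein energy = 25% × 3739.7625 = 934.9406 kcal.
Protein = 934.9406 ÷ 4 kcal/g = 233.7352 g.

234 g/day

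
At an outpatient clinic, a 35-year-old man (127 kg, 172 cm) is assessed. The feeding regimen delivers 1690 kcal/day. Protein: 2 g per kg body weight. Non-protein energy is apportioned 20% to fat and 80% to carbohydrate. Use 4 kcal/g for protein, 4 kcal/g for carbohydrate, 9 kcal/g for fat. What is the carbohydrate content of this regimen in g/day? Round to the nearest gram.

Protein = 2 × 127 = 254 g → 254 × 4 = 1016 kcal.
Non-protein calories = 1690 − 1016 = 674 kcal.
Fat: 20% × 674 = 134.8 kcal; carbohydrate: 539.2 kcal.
Carbohydrate: 539.2 kcal ÷ 4 kcal/g = 134.8 g.

135 g/day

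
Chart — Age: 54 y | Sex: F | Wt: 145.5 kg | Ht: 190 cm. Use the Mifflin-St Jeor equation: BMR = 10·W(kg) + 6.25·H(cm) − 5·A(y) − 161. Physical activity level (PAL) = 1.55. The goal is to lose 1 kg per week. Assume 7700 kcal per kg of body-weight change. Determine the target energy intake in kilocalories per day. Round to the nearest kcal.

Mifflin-St Jeor (female): BMR = 10(145.5) + 6.25(190) − 5(54) − 161 = 1455 + 1187.5 − 270 − 161 = 2211.5 kcal/day.
TEE = 2211.5 × 1.55 = 3427.825 kcal/day.
Required daily deficit = 1 × 7700 ÷ 7 = 1100 kcal/day.
Target intake = 3427.825 − 1100 = 2327.825 kcal/day.

2328 kilocalories per day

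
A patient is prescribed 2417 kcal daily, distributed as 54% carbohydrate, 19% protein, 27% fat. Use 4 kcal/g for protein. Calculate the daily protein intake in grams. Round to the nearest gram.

115 g/day

Protein energy = 19% × 2417 = 459.23 kcal.
At 4 kcal/g: 459.23 ÷ 4 = 114.8075 g.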